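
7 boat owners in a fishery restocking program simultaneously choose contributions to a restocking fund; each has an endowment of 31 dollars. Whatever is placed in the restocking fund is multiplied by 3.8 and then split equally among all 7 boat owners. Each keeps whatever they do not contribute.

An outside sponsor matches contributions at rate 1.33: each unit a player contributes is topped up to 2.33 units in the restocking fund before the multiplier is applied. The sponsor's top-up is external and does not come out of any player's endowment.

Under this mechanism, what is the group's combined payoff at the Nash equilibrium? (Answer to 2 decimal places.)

1921.32 dollars

Under the mechanism each unit contributed yields 3.8 × 2.33 / 7 = 1.2649 back to its contributor per unit of net cost, which exceeds 1, making full contribution the dominant choice for everyone.
So the Nash equilibrium is full contribution by all 7; the group earns 3.8 × 2.33 × 217 = 1921.32.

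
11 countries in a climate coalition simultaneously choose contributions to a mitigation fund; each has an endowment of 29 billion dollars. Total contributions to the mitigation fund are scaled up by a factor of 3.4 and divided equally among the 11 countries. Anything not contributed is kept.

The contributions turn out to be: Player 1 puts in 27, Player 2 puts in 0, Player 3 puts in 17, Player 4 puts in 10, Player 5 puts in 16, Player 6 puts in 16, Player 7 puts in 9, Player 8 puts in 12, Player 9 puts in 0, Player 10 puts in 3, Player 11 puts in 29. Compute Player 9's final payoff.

71.96 billion dollars

Total contributed: 27 + 0 + 17 + 10 + 16 + 16 + 9 + 12 + 0 + 3 + 29 = 139.
Each receives 3.4 × 139 / 11 = 42.96 from the mitigation fund.
Player 9 keeps 29 − 0 = 29, so Player 9's payoff is 29 + 42.96 = 71.96.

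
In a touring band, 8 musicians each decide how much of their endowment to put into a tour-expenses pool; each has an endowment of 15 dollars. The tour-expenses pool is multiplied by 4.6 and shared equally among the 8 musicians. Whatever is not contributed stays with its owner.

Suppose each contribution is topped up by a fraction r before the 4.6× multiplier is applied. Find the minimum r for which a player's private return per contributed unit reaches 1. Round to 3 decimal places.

With matching at rate r, one contributed unit becomes (1 + r) in the tour-expenses pool and returns 4.6 × (1 + r) / 8 to the contributor.
Setting this equal to 1: 1 + r = 8/4.6 = 1.7391.
So the minimum matching rate is r = 1.7391 − 1 = 0.739.

0.739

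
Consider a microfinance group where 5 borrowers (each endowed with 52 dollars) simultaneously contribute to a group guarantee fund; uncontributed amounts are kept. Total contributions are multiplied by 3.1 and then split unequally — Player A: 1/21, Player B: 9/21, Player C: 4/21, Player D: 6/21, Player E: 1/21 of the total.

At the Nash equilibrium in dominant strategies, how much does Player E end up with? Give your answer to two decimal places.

59.68 dollars

Each unit j contributes comes back to j as 3.1 × (j's share), so j prefers to contribute only if that share exceeds 1/3.1 = 0.3226; otherwise keeping the unit dominates.
Only Player B (9/21) clears that bar, contributing 52; the remaining 4 contribute 0. Total contributed: 52.
Player E keeps 52 and receives 3.1 × 52 × 1/21 = 7.68 from the group guarantee fund, for a payoff of 59.68.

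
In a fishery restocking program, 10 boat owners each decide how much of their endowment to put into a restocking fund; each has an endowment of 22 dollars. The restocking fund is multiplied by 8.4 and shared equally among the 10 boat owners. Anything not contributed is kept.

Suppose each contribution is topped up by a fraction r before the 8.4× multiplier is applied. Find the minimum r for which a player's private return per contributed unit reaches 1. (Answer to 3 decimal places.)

0.190

With matching at rate r, one contributed unit becomes (1 + r) in the restocking fund and returns 8.4 × (1 + r) / 10 to the contributor.
Setting this equal to 1: 1 + r = 10/8.4 = 1.1905.
So the minimum matching rate is r = 1.1905 − 1 = 0.190.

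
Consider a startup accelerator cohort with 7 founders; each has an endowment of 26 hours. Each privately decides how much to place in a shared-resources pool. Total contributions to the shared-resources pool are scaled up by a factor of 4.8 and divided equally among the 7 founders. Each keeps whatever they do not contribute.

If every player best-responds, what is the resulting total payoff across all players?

Each contributed unit returns 4.8/7 = 0.6857 to its contributor — below 1 — so contributing 0 is dominant for every player. At the Nash equilibrium everyone keeps their 26, and the group total is 7 × 26 = 182.

182.00 hours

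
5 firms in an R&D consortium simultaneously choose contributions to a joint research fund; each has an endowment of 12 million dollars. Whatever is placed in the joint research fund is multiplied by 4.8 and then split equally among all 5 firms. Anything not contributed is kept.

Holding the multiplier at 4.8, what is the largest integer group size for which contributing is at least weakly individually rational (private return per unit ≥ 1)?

Private return per unit is 4.8/(group size), which is ≥ 1 whenever the group size is ≤ 4.8.
The largest such integer is 4.

4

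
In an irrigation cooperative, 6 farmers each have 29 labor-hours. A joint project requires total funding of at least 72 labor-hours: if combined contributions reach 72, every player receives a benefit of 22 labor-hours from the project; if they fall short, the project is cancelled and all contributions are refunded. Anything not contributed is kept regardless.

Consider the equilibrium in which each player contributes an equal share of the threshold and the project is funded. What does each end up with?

Equal share of the threshold: 72/6 = 12.
At this profile no one gains by cutting their contribution: any cut drops the total below 72, the project is cancelled, contributions are refunded, and the deviator ends with 29, which is less than 29 − 12 + 22 = 39. Contributing more than 12 just wastes the excess. So contributing exactly 12 is a best response.
Each player's payoff: 29 − 12 + 22 = 39.

39 labor-hours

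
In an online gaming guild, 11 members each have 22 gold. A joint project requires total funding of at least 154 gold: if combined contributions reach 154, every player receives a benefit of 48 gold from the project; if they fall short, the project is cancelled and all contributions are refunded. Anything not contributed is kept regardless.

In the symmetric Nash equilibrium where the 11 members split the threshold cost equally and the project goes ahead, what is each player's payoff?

56 gold

Equal share of the threshold: 154/11 = 14.
At this profile no one gains by cutting their contribution: any cut drops the total below 154, the project is cancelled, contributions are refunded, and the deviator ends with 22, which is less than 22 − 14 + 48 = 56. Contributing more than 14 just wastes the excess. So contributing exactly 14 is a best response.
Each player's payoff: 22 − 14 + 48 = 56.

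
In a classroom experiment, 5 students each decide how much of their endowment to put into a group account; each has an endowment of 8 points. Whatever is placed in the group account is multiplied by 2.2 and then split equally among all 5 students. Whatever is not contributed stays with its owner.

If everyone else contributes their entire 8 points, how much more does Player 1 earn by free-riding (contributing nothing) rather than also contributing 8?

Switching from a contribution of 8 to 0 lets Player 1 keep an extra 8 points, but lowers the group account by 8, which costs Player 1 their own share of that drop: 2.2/5 × 8 = 3.52.
Net gain = 8 − 3.52 = 4.48. The private return per contributed unit (0.4400) is below 1, so free-riding is indeed the best response regardless of what the others do.

4.48 points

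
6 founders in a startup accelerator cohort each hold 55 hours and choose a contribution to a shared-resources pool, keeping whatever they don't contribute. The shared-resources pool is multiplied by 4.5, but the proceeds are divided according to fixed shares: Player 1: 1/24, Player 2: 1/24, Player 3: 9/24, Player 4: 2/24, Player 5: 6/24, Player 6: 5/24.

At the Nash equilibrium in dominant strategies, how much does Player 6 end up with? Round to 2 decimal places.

158.13 hours

A player with share s gets back 4.5·s per unit contributed, so full contribution is dominant for anyone with s > 1/4.5 = 0.2222 and zero contribution is dominant for anyone below.
Player 3 and Player 5 are above the threshold, contributing 55 each; the remaining 4 contribute 0. Total contributed: 110.
Player 6 keeps 55 and receives 4.5 × 110 × 5/24 = 103.13 from the shared-resources pool, for a payoff of 158.13.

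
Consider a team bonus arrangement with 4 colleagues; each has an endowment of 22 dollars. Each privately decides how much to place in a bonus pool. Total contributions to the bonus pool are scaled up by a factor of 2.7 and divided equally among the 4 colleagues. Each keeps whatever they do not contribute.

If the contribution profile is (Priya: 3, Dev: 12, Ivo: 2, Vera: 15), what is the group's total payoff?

142.40 dollars

Total contributed: 3 + 12 + 2 + 15 = 32; total kept: 4 × 22 − 32 = 56.
The bonus pool pays out 2.7 × 32 = 86.40 in aggregate.
Group total = 56 + 86.40 = 142.40.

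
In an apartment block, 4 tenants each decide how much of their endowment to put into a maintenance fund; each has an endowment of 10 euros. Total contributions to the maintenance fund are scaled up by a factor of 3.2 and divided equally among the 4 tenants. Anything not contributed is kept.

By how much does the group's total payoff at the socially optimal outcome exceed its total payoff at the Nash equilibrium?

Each contributed unit returns 3.2/4 = 0.8000 to its contributor — below 1 — so contributing 0 is dominant for every player. At the Nash equilibrium everyone keeps their 10, and the group total is 4 × 10 = 40.
Each contributed unit returns 3.200 to the group as a whole (0.8000 to each of 4 players), which exceeds 1, so the social optimum is full contribution: group total = 3.200 × 40 = 128.00.
Efficiency loss = 128.00 − 40 = 88.00.

88.00 euros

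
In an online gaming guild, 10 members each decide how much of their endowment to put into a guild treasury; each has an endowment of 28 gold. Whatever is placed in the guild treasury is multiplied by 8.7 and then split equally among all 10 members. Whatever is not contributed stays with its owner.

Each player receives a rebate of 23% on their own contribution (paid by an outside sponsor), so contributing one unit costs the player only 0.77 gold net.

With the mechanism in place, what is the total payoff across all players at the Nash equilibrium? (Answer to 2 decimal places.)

2500.40 gold

With the mechanism, a contributed unit returns (8.7/10) / 0.77 = 1.1299 per unit of net cost to the contributor — now above 1 — so contributing fully is weakly dominant for every player.
At the Nash equilibrium everyone contributes 28. Group total payoff = 10 × (28 × 0.23 + 8.7 × 28) = 2500.40.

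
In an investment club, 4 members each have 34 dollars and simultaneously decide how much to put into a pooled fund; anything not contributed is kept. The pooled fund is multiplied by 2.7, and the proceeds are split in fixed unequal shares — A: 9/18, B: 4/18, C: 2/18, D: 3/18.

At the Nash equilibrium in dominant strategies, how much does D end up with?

Player j's private return per contributed unit is 2.7 × (j's share). Contributing is weakly dominant for j when that share is at least 1/2.7 = 0.3704, and contributing 0 is dominant otherwise.
Only A (9/18) clears that bar, contributing 34; the remaining 3 contribute 0. Total contributed: 34.
D keeps 34 and receives 2.7 × 34 × 3/18 = 15.30 from the pooled fund, for a payoff of 49.30.

49.30 dollars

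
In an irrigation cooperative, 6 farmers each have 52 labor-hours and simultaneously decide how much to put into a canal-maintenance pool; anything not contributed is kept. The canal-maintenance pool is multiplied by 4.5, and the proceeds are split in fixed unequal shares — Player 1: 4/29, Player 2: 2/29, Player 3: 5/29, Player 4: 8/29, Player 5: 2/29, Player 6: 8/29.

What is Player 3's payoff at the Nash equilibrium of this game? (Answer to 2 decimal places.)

132.69 labor-hours

Each unit j contributes comes back to j as 4.5 × (j's share), so j prefers to contribute only if that share exceeds 1/4.5 = 0.2222; otherwise keeping the unit dominates.
Player 4 and Player 6 are above the threshold, contributing 52 each; the remaining 4 contribute 0. Total contributed: 104.
Player 3 keeps 52 and receives 4.5 × 104 × 5/29 = 80.69 from the canal-maintenance pool, for a payoff of 132.69.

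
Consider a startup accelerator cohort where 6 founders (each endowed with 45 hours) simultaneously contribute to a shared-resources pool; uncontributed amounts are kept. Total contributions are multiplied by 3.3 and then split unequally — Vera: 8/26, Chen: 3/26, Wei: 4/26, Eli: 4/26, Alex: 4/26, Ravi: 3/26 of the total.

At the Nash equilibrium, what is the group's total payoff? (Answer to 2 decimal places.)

373.50 hours

Player j's private return per contributed unit is 3.3 × (j's share). Contributing is weakly dominant for j when that share is at least 1/3.3 = 0.3030, and contributing 0 is dominant otherwise.
Vera alone (share 8/26) is above the threshold, contributing 45; the remaining 5 contribute 0. Total contributed: 45.
The shared-resources pool pays out 3.3 × 45 = 148.50 in total (split across the unequal shares, but the aggregate is all that matters for the group sum).
The 5 free-riders keep 45 each, adding 225. Group total = 225 + 148.50 = 373.50.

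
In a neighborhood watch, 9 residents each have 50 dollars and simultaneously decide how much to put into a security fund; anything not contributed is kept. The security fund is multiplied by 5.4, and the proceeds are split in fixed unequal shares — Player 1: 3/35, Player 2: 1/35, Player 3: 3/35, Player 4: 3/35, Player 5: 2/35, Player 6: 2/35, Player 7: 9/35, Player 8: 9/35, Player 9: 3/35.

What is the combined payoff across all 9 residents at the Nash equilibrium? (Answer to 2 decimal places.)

890.00 dollars

Each unit j contributes comes back to j as 5.4 × (j's share), so j prefers to contribute only if that share exceeds 1/5.4 = 0.1852; otherwise keeping the unit dominates.
The shares above 0.1852 belong to Player 7 and Player 8, contributing 50 each; the remaining 7 contribute 0. Total contributed: 100.
The security fund pays out 5.4 × 100 = 540.00 in total (split across the unequal shares, but the aggregate is all that matters for the group sum).
The 7 free-riders keep 50 each, adding 350. Group total = 350 + 540.00 = 890.00.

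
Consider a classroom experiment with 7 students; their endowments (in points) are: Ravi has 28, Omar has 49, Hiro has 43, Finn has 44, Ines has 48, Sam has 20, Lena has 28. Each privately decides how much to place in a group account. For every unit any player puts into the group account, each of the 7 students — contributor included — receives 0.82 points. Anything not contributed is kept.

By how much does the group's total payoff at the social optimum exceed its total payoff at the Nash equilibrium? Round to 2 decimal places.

1232.40 points

The private return per contributed unit is 0.82 < 1 for everyone, so the Nash equilibrium is zero contribution and the group total is Σ E_j = 28 + 49 + 43 + 44 + 48 + 20 + 28 = 260.
Each contributed unit returns 5.740 to the group, so the social optimum is full contribution by everyone: group total = 5.740 × 260 = 1492.40.
Efficiency loss = (5.740 − 1) × 260 = 1232.40.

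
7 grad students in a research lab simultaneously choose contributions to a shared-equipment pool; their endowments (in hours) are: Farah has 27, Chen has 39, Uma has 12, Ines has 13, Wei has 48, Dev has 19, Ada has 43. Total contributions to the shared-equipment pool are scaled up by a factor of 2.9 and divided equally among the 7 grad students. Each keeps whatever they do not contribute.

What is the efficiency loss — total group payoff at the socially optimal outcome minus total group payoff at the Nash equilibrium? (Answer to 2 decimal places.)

The private return per contributed unit is 2.9/7 = 0.4143 < 1 for every player regardless of endowment, so the Nash equilibrium is zero contribution and the group total is Σ E_j = 27 + 39 + 12 + 13 + 48 + 19 + 43 = 201.
Each contributed unit returns 2.900 to the group, so the social optimum is full contribution by everyone: group total = 2.900 × 201 = 582.90.
Efficiency loss = (2.900 − 1) × 201 = 381.90.

381.90 hours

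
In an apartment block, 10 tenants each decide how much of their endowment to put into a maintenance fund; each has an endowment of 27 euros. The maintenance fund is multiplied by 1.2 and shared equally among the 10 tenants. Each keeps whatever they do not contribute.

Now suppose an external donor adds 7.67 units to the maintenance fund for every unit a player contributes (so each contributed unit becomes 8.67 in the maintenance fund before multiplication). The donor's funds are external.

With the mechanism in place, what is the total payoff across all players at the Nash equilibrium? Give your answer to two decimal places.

2809.08 euros

The effective private return per unit is now 1.2 × 8.67 / 10 = 1.0404 > 1, so every player's dominant strategy flips to full contribution.
So the Nash equilibrium is full contribution by all 10; the group earns 1.2 × 8.67 × 270 = 2809.08.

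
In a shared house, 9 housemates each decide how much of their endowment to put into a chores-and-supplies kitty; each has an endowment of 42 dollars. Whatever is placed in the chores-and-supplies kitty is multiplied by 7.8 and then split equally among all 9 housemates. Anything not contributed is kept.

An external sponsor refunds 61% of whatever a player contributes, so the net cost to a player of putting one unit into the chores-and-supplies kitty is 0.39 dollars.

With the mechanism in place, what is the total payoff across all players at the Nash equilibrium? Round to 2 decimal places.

3178.98 dollars

Under the mechanism each unit contributed yields (7.8/9) / 0.39 = 2.2222 back to its contributor per unit of net cost, which exceeds 1, making full contribution the dominant choice for everyone.
At the Nash equilibrium everyone contributes 42. Group total payoff = 9 × (42 × 0.61 + 7.8 × 42) = 3178.98.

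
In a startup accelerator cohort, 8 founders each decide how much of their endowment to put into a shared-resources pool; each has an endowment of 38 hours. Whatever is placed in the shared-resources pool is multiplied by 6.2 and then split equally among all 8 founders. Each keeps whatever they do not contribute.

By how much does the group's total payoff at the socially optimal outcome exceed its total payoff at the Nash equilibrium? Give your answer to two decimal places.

1580.80 hours

Each contributed unit returns 6.2/8 = 0.7750 to its contributor — below 1 — so contributing 0 is dominant for every player. At the Nash equilibrium everyone keeps their 38, and the group total is 8 × 38 = 304.
Each contributed unit returns 6.200 to the group as a whole (0.7750 to each of 8 players), which exceeds 1, so the social optimum is full contribution: group total = 6.200 × 304 = 1884.80.
Efficiency loss = 1884.80 − 304 = 1580.80.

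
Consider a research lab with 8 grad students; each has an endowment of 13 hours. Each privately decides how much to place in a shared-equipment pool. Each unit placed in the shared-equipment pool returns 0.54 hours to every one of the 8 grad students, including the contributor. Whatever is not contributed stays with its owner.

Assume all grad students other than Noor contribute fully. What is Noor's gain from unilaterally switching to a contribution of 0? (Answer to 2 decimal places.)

5.98 hours

Switching from a contribution of 13 to 0 lets Noor keep an extra 13 hours, but lowers the shared-equipment pool by 13, which costs Noor their own share of that drop: 0.54 × 13 = 7.02.
Net gain = 13 − 7.02 = 5.98. The private return per contributed unit (0.54) is below 1, so free-riding is indeed the best response regardless of what the others do.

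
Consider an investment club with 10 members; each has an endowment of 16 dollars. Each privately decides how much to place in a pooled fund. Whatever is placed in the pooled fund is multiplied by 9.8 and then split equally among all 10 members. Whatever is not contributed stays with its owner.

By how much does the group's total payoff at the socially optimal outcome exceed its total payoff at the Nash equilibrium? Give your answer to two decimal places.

Each contributed unit returns 9.8/10 = 0.9800 to its contributor — below 1 — so contributing 0 is dominant for every player. At the Nash equilibrium everyone keeps their 16, and the group total is 10 × 16 = 160.
Each contributed unit returns 9.800 to the group as a whole (0.9800 to each of 10 players), which exceeds 1, so the social optimum is full contribution: group total = 9.800 × 160 = 1568.00.
Efficiency loss = 1568.00 − 160 = 1408.00.

1408.00 dollars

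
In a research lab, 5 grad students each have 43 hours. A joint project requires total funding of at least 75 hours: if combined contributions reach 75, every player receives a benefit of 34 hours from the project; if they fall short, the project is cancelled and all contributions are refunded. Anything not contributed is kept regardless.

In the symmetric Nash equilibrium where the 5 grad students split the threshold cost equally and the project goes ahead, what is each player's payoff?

Equal share of the threshold: 75/5 = 15.
At this profile no one gains by cutting their contribution: any cut drops the total below 75, the project is cancelled, contributions are refunded, and the deviator ends with 43, which is less than 43 − 15 + 34 = 62. Contributing more than 15 just wastes the excess. So contributing exactly 15 is a best response.
Each player's payoff: 43 − 15 + 34 = 62.

62 hours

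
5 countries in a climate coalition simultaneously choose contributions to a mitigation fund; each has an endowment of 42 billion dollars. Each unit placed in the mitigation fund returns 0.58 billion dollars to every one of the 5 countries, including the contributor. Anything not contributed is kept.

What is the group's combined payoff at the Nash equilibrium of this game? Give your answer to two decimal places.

The private return per contributed unit is 0.58 < 1, so contributing 0 is dominant for every player. At the Nash equilibrium everyone keeps their 42, and the group total is 5 × 42 = 210.

210.00 billion dollars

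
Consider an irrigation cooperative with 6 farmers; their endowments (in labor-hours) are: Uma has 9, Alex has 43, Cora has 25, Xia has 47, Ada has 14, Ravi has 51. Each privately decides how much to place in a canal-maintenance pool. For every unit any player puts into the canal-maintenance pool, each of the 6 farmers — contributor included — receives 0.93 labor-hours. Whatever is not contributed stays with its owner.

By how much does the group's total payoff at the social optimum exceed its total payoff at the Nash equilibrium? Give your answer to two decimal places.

The private return per contributed unit is 0.93 < 1 for everyone, so the Nash equilibrium is zero contribution and the group total is Σ E_j = 9 + 43 + 25 + 47 + 14 + 51 = 189.
Each contributed unit returns 5.580 to the group, so the social optimum is full contribution by everyone: group total = 5.580 × 189 = 1054.62.
Efficiency loss = (5.580 − 1) × 189 = 865.62.

865.62 labor-hours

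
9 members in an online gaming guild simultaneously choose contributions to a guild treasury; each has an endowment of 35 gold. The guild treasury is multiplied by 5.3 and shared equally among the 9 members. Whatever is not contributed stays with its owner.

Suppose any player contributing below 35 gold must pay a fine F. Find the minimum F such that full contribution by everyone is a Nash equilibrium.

14.39 gold

Given the others contribute fully, the best deviation is to contribute 0 (any partial contribution still incurs the fine and gives up units whose private return 0.5889 is below 1).
Deviating from 35 to 0 saves 35 gold but forfeits the deviator's share of the drop in the guild treasury: 5.3/9 × 35 = 20.61.
So the deviation gain is 35 − 20.61 = 14.39, and the fine must be at least 14.39 gold to wipe it out.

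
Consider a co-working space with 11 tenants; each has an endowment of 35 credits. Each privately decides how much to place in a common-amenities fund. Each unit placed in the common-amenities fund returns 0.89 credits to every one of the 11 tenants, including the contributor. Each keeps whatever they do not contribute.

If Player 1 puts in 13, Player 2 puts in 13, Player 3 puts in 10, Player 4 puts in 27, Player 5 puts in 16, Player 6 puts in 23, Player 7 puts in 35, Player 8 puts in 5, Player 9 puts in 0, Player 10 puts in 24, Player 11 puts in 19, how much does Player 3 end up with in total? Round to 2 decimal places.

Total contributed: 13 + 13 + 10 + 27 + 16 + 23 + 35 + 5 + 0 + 24 + 19 = 185.
Each receives 0.89 × 185 = 164.65 from the common-amenities fund.
Player 3 keeps 35 − 10 = 25, so Player 3's payoff is 25 + 164.65 = 189.65.

189.65 credits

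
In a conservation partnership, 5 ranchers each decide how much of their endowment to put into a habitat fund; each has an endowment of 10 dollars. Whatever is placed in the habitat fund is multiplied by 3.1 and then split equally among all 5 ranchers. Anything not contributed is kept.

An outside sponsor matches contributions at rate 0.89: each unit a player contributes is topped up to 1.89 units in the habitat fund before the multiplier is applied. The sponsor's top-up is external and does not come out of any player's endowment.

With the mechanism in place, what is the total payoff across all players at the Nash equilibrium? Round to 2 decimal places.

Under the mechanism each unit contributed yields 3.1 × 1.89 / 5 = 1.1718 back to its contributor per unit of net cost, which exceeds 1, making full contribution the dominant choice for everyone.
So the Nash equilibrium is full contribution by all 5; the group earns 3.1 × 1.89 × 50 = 292.95.

292.95 dollars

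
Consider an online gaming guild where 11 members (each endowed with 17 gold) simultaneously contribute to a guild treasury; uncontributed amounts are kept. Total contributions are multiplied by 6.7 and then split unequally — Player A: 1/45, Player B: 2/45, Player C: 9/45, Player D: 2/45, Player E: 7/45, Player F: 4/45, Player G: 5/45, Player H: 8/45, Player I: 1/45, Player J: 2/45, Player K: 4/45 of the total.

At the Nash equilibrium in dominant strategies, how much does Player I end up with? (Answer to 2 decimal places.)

For player j, contributing a unit is worthwhile iff 6.7 × (j's share) ≥ 1, i.e. iff j's share is at least 0.1493.
Player C, Player E and Player H are above the threshold, contributing 17 each; the remaining 8 contribute 0. Total contributed: 51.
Player I keeps 17 and receives 6.7 × 51 × 1/45 = 7.59 from the guild treasury, for a payoff of 24.59.

24.59 gold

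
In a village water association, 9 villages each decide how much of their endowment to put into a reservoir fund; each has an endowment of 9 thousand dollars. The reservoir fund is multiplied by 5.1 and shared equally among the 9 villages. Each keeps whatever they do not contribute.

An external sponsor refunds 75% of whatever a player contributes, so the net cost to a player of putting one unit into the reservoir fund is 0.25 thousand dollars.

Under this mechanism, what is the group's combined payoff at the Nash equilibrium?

The effective private return per unit is now (5.1/9) / 0.25 = 2.2667 > 1, so every player's dominant strategy flips to full contribution.
At the Nash equilibrium everyone contributes 9. Group total payoff = 9 × (9 × 0.75 + 5.1 × 9) = 473.85.

473.85 thousand dollars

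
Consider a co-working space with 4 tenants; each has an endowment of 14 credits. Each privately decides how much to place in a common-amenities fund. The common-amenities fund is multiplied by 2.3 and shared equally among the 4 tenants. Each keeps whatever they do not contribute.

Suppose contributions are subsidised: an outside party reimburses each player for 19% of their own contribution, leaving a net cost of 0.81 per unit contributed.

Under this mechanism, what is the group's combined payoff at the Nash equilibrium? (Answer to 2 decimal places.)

With the mechanism, a contributed unit returns (2.3/4) / 0.81 = 0.7099 per unit of net cost — still below 1 — so contributing 0 remains dominant for every player.
At the Nash equilibrium no one contributes; group total payoff = 4 × 14 = 56.

56.00 credits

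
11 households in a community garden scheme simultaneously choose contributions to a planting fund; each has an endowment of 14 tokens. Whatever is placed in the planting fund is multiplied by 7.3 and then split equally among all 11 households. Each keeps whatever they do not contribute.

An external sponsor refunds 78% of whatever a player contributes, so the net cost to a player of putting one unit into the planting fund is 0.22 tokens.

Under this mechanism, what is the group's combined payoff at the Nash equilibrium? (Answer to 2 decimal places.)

The effective private return per unit is now (7.3/11) / 0.22 = 3.0165 > 1, so every player's dominant strategy flips to full contribution.
So the Nash equilibrium is full contribution by all 11; the group earns 11 × (14 × 0.78 + 7.3 × 14) = 1244.32.

1244.32 tokens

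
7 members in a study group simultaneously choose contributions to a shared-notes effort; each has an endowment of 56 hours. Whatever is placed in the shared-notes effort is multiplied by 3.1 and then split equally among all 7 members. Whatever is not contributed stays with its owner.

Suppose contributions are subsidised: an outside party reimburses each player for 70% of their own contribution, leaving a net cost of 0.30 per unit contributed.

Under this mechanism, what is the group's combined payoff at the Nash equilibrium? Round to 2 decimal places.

Under the mechanism each unit contributed yields (3.1/7) / 0.30 = 1.4762 back to its contributor per unit of net cost, which exceeds 1, making full contribution the dominant choice for everyone.
At the Nash equilibrium everyone contributes 56. Group total payoff = 7 × (56 × 0.70 + 3.1 × 56) = 1489.60.

1489.60 hours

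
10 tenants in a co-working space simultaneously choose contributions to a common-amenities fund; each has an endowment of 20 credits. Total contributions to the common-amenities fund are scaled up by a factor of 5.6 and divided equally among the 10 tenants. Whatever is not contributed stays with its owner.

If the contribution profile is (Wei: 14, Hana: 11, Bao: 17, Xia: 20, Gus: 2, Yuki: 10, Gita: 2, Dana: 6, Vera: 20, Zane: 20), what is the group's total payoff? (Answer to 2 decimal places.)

761.20 credits

Total contributed: 14 + 11 + 17 + 20 + 2 + 10 + 2 + 6 + 20 + 20 = 122; total kept: 10 × 20 − 122 = 78.
The common-amenities fund pays out 5.6 × 122 = 683.20 in aggregate.
Group total = 78 + 683.20 = 761.20.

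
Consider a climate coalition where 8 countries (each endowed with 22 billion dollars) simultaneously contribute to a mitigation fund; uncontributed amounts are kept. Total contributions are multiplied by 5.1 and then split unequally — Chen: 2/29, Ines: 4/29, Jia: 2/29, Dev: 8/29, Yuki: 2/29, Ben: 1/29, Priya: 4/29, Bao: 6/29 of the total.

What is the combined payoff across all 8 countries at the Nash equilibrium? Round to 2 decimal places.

Each unit j contributes comes back to j as 5.1 × (j's share), so j prefers to contribute only if that share exceeds 1/5.1 = 0.1961; otherwise keeping the unit dominates.
The shares above 0.1961 belong to Dev and Bao, contributing 22 each; the remaining 6 contribute 0. Total contributed: 44.
The mitigation fund pays out 5.1 × 44 = 224.40 in total (split across the unequal shares, but the aggregate is all that matters for the group sum).
The 6 free-riders keep 22 each, adding 132. Group total = 132 + 224.40 = 356.40.

356.40 billion dollars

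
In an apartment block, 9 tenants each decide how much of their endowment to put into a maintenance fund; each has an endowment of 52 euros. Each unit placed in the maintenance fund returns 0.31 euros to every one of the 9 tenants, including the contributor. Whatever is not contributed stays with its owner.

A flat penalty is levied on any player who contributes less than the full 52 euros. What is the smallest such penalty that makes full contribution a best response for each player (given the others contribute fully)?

35.88 euros

Given the others contribute fully, the best deviation is to contribute 0 (any partial contribution still incurs the fine and gives up units whose private return 0.31 is below 1).
Deviating from 52 to 0 saves 52 euros but forfeits the deviator's share of the drop in the maintenance fund: 0.31 × 52 = 16.12.
So the deviation gain is 52 − 16.12 = 35.88, and the fine must be at least 35.88 euros to wipe it out.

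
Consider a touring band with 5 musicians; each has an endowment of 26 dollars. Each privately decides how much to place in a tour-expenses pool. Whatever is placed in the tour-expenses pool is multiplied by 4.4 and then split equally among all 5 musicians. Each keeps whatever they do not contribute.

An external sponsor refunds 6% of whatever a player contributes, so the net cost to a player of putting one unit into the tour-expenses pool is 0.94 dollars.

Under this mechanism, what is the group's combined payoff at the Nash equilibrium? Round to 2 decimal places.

With the mechanism, a contributed unit returns (4.4/5) / 0.94 = 0.9362 per unit of net cost — still below 1 — so contributing 0 remains dominant for every player.
Everyone keeps their endowment and the group total is 5 × 26 = 130.

130.00 dollars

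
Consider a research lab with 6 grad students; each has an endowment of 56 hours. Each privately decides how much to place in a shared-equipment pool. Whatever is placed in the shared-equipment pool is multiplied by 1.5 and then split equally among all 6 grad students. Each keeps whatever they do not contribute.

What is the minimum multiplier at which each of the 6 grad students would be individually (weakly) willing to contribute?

6

A contributed unit returns (multiplier)/6 to its contributor.
This reaches 1 exactly when the multiplier is 6.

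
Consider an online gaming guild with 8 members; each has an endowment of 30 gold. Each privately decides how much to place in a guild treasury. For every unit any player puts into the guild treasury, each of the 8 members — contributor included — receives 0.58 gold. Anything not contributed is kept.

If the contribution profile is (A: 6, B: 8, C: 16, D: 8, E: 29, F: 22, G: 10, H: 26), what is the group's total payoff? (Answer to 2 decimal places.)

Total contributed: 6 + 8 + 16 + 8 + 29 + 22 + 10 + 26 = 125; total kept: 8 × 30 − 125 = 115.
The guild treasury pays out 0.58 × 8 × 125 = 580.00 in aggregate.
Group total = 115 + 580.00 = 695.00.

695.00 gold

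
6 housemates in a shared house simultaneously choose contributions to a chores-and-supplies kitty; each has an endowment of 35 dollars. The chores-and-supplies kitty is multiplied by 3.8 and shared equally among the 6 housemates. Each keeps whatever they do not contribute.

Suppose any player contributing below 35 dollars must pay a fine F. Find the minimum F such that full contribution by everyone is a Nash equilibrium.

Given the others contribute fully, the best deviation is to contribute 0 (any partial contribution still incurs the fine and gives up units whose private return 0.6333 is below 1).
Deviating from 35 to 0 saves 35 dollars but forfeits the deviator's share of the drop in the chores-and-supplies kitty: 3.8/6 × 35 = 22.17.
So the deviation gain is 35 − 22.17 = 12.83, and the fine must be at least 12.83 dollars to wipe it out.

12.83 dollars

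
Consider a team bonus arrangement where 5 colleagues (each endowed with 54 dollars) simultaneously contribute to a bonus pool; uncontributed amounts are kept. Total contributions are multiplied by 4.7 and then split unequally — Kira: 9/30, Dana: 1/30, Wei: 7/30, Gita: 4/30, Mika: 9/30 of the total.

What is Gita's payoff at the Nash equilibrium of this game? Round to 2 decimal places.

155.52 dollars

Player j's private return per contributed unit is 4.7 × (j's share). Contributing is weakly dominant for j when that share is at least 1/4.7 = 0.2128, and contributing 0 is dominant otherwise.
The shares above 0.2128 belong to Kira, Wei and Mika, contributing 54 each; the remaining 2 contribute 0. Total contributed: 162.
Gita keeps 54 and receives 4.7 × 162 × 4/30 = 101.52 from the bonus pool, for a payoff of 155.52.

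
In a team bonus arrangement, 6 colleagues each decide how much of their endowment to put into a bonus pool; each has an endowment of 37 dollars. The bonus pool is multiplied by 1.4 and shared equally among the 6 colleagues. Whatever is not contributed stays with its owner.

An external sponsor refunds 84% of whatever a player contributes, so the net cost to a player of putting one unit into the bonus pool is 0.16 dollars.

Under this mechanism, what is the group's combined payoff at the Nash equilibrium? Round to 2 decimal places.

Under the mechanism each unit contributed yields (1.4/6) / 0.16 = 1.4583 back to its contributor per unit of net cost, which exceeds 1, making full contribution the dominant choice for everyone.
At the Nash equilibrium everyone contributes 37. Group total payoff = 6 × (37 × 0.84 + 1.4 × 37) = 497.28.

497.28 dollars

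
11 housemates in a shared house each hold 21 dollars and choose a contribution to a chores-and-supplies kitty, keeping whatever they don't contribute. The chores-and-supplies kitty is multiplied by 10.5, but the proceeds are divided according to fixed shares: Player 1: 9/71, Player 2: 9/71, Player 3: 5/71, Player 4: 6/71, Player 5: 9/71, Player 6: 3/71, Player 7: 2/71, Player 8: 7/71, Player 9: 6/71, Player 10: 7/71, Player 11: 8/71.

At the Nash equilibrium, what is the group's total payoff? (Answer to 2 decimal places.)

A player with share s gets back 10.5·s per unit contributed, so full contribution is dominant for anyone with s > 1/10.5 = 0.0952 and zero contribution is dominant for anyone below.
Player 1, Player 2, Player 5, Player 8, Player 10 and Player 11 clear that bar, contributing 21 each; the remaining 5 contribute 0. Total contributed: 126.
The chores-and-supplies kitty pays out 10.5 × 126 = 1323.00 in total (split across the unequal shares, but the aggregate is all that matters for the group sum).
The 5 free-riders keep 21 each, adding 105. Group total = 105 + 1323.00 = 1428.00.

1428.00 dollars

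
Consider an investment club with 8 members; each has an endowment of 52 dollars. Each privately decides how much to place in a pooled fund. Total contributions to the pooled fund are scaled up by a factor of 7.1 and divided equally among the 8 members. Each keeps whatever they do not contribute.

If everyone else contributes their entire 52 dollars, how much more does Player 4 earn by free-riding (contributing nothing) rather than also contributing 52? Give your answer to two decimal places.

5.85 dollars

Switching from a contribution of 52 to 0 lets Player 4 keep an extra 52 dollars, but lowers the pooled fund by 52, which costs Player 4 their own share of that drop: 7.1/8 × 52 = 46.15.
Net gain = 52 − 46.15 = 5.85. The private return per contributed unit (0.8875) is below 1, so free-riding is indeed the best response regardless of what the others do.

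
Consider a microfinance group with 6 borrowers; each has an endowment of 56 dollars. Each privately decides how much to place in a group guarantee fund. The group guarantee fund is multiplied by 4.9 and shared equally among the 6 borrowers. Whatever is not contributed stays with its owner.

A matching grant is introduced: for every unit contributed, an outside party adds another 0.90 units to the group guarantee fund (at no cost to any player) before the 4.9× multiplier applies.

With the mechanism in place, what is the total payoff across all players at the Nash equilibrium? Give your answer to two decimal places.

The effective private return per unit is now 4.9 × 1.90 / 6 = 1.5517 > 1, so every player's dominant strategy flips to full contribution.
At the Nash equilibrium everyone contributes 56. Group total payoff = 4.9 × 1.90 × 336 = 3128.16.

3128.16 dollars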